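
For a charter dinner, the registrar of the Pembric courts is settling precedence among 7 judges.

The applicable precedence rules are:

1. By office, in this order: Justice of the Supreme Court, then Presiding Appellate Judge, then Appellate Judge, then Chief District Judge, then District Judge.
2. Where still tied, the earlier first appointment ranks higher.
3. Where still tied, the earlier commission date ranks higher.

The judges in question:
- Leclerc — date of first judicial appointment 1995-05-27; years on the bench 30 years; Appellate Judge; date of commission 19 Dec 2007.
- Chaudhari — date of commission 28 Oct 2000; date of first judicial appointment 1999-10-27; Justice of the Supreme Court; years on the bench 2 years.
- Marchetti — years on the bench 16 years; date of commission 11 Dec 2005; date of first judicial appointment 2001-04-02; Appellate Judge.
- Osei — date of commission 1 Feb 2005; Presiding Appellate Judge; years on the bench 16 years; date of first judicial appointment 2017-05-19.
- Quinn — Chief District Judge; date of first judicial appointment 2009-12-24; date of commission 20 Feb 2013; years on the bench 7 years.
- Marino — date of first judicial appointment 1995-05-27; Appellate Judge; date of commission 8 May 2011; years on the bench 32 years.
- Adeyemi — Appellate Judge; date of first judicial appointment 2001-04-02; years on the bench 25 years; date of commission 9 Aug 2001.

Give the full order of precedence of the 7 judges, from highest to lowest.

Chaudhari, Osei, Leclerc, Marino, Adeyemi, Marchetti, Quinn

By office: Chaudhari (Justice of the Supreme Court); then Osei (Presiding Appellate Judge); then Leclerc, Marino, Adeyemi and Marchetti (Appellate Judge); then Quinn (Chief District Judge).
Among Leclerc, Marino, Adeyemi and Marchetti, by date of first judicial appointment (earlier first): Leclerc and Marino (1995-05-27) before Adeyemi and Marchetti (2001-04-02).
Among Leclerc and Marino, by date of commission (earlier first): Leclerc (19 Dec 2007) before Marino (8 May 2011).
Among Adeyemi and Marchetti, by date of commission (earlier first): Adeyemi (9 Aug 2001) before Marchetti (11 Dec 2005).
Full order: Chaudhari, Osei, Leclerc, Marino, Adeyemi, Marchetti, Quinn.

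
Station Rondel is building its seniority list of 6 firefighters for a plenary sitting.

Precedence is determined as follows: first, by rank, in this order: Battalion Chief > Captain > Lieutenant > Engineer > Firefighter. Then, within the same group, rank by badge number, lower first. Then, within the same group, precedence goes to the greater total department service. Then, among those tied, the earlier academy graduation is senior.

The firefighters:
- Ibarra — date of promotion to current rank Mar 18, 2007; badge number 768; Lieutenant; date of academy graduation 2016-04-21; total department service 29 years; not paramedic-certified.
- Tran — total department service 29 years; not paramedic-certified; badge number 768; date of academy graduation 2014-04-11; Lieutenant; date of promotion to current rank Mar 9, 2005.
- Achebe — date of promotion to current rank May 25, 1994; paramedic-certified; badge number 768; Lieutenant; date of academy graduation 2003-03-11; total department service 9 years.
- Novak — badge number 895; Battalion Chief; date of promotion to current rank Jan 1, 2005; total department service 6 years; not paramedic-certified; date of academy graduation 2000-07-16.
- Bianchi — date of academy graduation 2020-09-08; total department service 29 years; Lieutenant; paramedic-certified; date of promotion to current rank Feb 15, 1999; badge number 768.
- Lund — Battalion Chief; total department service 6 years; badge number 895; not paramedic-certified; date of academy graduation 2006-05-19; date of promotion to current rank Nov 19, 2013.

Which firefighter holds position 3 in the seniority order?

By rank: Novak and Lund (Battalion Chief); then Tran, Ibarra, Bianchi and Achebe (Lieutenant).
Novak and Lund both have badge number 895, so the next rule applies.
Novak and Lund both have total department service 6 years, so the next rule applies.
Among Novak and Lund, by date of academy graduation (earlier first): Novak (2000-07-16) before Lund (2006-05-19).
Tran, Ibarra, Bianchi and Achebe all have badge number 768, so the next rule applies.
Among Tran, Ibarra, Bianchi and Achebe, by total department service (higher first): Tran, Ibarra and Bianchi (29 years) before Achebe (9 years).
Among Tran, Ibarra and Bianchi, by date of academy graduation (earlier first): Tran (2014-04-11) before Ibarra (2016-04-21) before Bianchi (2020-09-08).
Order: Novak, Lund, Tran, Ibarra, Bianchi, Achebe.

Tran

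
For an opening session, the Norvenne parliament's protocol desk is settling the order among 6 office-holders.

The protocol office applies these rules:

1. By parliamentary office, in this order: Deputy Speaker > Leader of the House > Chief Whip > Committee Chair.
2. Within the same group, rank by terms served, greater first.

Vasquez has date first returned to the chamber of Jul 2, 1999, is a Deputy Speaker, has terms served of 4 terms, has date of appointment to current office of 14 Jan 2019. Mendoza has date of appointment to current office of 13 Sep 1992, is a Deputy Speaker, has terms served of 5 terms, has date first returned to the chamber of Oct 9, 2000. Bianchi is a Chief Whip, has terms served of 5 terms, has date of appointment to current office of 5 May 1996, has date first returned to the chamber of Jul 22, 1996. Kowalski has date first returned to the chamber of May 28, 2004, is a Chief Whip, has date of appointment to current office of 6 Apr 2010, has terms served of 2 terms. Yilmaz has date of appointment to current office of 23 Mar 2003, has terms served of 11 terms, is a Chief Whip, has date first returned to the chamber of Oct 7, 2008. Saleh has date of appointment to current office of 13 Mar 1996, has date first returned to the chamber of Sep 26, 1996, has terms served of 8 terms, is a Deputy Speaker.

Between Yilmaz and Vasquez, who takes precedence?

By parliamentary office: Saleh, Mendoza and Vasquez (Deputy Speaker); then Yilmaz, Bianchi and Kowalski (Chief Whip).
Among Saleh, Mendoza and Vasquez, by terms served (higher first): Saleh (8 terms) before Mendoza (5 terms) before Vasquez (4 terms).
Among Yilmaz, Bianchi and Kowalski, by terms served (higher first): Yilmaz (11 terms) before Bianchi (5 terms) before Kowalski (2 terms).
So Vasquez takes precedence.

Vasquez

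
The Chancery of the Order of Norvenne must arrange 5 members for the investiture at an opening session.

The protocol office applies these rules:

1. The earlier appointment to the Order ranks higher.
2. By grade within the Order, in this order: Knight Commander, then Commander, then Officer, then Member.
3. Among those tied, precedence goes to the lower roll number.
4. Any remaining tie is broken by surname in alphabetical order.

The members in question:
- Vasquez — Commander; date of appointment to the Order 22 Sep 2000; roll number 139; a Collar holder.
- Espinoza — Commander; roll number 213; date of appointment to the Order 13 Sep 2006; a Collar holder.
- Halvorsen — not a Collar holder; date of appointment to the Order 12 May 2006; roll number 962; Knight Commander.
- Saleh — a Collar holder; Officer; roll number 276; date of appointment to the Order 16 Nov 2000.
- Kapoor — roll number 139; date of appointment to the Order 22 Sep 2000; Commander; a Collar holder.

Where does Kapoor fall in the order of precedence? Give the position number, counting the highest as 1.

1

By date of appointment to the Order (earlier first): Kapoor and Vasquez (both 22 Sep 2000); then Saleh (16 Nov 2000); then Halvorsen (12 May 2006); then Espinoza (13 Sep 2006).
Kapoor and Vasquez are each Commander, so the next rule applies.
Kapoor and Vasquez both have roll number 139, so the next rule applies.
Among Kapoor and Vasquez, alphabetically by surname: Kapoor before Vasquez.
Order: Kapoor, Vasquez, Saleh, Halvorsen, Espinoza. So position 1.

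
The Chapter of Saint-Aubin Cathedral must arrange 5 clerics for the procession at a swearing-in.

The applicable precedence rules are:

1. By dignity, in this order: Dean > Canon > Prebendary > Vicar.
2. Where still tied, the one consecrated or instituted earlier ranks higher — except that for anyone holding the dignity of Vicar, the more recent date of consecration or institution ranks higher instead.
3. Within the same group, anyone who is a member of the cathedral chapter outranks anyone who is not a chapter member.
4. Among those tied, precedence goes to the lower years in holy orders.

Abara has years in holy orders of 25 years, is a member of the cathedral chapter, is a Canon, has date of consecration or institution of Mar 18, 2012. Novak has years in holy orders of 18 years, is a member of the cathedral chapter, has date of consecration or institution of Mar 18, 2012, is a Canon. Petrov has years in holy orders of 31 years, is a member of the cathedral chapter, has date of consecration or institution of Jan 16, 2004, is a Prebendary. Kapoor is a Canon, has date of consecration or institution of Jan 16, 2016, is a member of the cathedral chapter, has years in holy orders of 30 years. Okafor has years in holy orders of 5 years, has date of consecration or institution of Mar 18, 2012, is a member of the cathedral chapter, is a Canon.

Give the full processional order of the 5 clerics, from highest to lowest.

Okafor, Novak, Abara, Kapoor, Petrov

By dignity: Okafor, Novak, Abara and Kapoor (Canon); then Petrov (Prebendary).
Among Okafor, Novak, Abara and Kapoor, by date of consecration or institution (earlier first): Okafor, Novak and Abara (Mar 18, 2012) before Kapoor (Jan 16, 2016).
Okafor, Novak and Abara are each a member of the cathedral chapter, so the next rule applies.
Among Okafor, Novak and Abara, by years in holy orders (lower first): Okafor (5 years) before Novak (18 years) before Abara (25 years).
Full order: Okafor, Novak, Abara, Kapoor, Petrov.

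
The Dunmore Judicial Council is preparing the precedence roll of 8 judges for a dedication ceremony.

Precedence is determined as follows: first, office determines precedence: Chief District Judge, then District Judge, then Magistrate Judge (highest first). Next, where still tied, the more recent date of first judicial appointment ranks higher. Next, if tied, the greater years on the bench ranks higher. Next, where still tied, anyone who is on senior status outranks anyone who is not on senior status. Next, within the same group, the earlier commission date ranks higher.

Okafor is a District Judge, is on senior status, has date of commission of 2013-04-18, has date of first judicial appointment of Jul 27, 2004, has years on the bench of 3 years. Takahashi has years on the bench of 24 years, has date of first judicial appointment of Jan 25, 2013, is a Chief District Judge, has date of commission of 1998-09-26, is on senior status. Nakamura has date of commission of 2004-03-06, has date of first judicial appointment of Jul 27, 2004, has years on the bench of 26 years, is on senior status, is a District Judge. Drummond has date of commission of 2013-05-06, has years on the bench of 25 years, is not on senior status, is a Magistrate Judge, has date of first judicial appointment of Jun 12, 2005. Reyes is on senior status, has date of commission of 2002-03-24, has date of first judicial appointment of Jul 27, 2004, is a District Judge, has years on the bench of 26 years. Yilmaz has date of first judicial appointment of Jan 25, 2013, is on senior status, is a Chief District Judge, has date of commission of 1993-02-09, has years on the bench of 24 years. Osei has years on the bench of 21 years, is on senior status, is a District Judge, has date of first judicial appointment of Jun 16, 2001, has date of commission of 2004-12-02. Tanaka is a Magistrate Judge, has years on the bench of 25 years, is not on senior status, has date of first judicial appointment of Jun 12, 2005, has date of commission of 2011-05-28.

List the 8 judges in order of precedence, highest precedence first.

By office: Yilmaz and Takahashi (Chief District Judge); then Reyes, Nakamura, Okafor and Osei (District Judge); then Tanaka and Drummond (Magistrate Judge).
Yilmaz and Takahashi both have date of first judicial appointment Jan 25, 2013, so the next rule applies.
Yilmaz and Takahashi both have years on the bench 24 years, so the next rule applies.
Yilmaz and Takahashi are each on senior status, so the next rule applies.
Among Yilmaz and Takahashi, by date of commission (earlier first): Yilmaz (1993-02-09) before Takahashi (1998-09-26).
Among Reyes, Nakamura, Okafor and Osei, by date of first judicial appointment (later first): Reyes, Nakamura and Okafor (Jul 27, 2004) before Osei (Jun 16, 2001).
Among Reyes, Nakamura and Okafor, by years on the bench (higher first): Reyes and Nakamura (26 years) before Okafor (3 years).
Reyes and Nakamura are each on senior status, so the next rule applies.
Among Reyes and Nakamura, by date of commission (earlier first): Reyes (2002-03-24) before Nakamura (2004-03-06).
Tanaka and Drummond both have date of first judicial appointment Jun 12, 2005, so the next rule applies.
Tanaka and Drummond both have years on the bench 25 years, so the next rule applies.
Tanaka and Drummond are each not on senior status, so the next rule applies.
Among Tanaka and Drummond, by date of commission (earlier first): Tanaka (2011-05-28) before Drummond (2013-05-06).
Full order: Yilmaz, Takahashi, Reyes, Nakamura, Okafor, Osei, Tanaka, Drummond.

Yilmaz, Takahashi, Reyes, Nakamura, Okafor, Osei, Tanaka, Drummond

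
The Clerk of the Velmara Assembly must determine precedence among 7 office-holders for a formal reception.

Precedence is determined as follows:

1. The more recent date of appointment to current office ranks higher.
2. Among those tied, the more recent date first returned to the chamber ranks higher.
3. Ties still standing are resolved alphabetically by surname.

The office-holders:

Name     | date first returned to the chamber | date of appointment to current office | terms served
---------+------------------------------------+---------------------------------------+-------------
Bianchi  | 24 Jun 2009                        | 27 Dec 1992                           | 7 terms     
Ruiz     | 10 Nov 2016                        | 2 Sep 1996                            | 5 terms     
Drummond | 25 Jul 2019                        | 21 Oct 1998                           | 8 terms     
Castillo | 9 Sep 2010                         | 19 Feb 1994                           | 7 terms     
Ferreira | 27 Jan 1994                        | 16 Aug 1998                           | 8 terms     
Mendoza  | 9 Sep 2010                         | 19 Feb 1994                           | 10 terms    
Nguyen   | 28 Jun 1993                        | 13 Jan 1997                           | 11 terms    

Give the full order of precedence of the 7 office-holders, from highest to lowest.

Drummond, Ferreira, Nguyen, Ruiz, Castillo, Mendoza, Bianchi

By date of appointment to current office (later first): Drummond (21 Oct 1998); then Ferreira (16 Aug 1998); then Nguyen (13 Jan 1997); then Ruiz (2 Sep 1996); then Castillo and Mendoza (both 19 Feb 1994); then Bianchi (27 Dec 1992).
Castillo and Mendoza both have date first returned to the chamber 9 Sep 2010, so the next rule applies.
Among Castillo and Mendoza, alphabetically by surname: Castillo before Mendoza.
Full order: Drummond, Ferreira, Nguyen, Ruiz, Castillo, Mendoza, Bianchi.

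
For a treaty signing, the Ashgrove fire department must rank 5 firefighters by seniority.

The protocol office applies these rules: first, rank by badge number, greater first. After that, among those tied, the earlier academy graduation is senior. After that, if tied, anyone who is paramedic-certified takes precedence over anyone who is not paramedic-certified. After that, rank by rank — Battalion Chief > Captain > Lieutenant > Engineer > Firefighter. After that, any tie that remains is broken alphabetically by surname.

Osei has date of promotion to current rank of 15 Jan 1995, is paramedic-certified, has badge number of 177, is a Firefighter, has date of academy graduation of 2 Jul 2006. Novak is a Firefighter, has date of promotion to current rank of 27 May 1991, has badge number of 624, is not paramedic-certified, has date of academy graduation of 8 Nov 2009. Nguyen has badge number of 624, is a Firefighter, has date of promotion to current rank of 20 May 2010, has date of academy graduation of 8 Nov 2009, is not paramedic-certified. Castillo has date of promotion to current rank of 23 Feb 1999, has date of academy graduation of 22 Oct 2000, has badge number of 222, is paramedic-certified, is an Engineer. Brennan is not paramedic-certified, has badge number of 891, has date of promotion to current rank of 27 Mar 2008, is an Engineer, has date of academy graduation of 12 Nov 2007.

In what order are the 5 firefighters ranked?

Brennan, Nguyen, Novak, Castillo, Osei

By badge number (higher first): Brennan (891); then Nguyen and Novak (both 624); then Castillo (222); then Osei (177).
Nguyen and Novak both have date of academy graduation 8 Nov 2009, so the next rule applies.
Nguyen and Novak are each not paramedic-certified, so the next rule applies.
Nguyen and Novak are each Firefighter, so the next rule applies.
Among Nguyen and Novak, alphabetically by surname: Nguyen before Novak.
Full order: Brennan, Nguyen, Novak, Castillo, Osei.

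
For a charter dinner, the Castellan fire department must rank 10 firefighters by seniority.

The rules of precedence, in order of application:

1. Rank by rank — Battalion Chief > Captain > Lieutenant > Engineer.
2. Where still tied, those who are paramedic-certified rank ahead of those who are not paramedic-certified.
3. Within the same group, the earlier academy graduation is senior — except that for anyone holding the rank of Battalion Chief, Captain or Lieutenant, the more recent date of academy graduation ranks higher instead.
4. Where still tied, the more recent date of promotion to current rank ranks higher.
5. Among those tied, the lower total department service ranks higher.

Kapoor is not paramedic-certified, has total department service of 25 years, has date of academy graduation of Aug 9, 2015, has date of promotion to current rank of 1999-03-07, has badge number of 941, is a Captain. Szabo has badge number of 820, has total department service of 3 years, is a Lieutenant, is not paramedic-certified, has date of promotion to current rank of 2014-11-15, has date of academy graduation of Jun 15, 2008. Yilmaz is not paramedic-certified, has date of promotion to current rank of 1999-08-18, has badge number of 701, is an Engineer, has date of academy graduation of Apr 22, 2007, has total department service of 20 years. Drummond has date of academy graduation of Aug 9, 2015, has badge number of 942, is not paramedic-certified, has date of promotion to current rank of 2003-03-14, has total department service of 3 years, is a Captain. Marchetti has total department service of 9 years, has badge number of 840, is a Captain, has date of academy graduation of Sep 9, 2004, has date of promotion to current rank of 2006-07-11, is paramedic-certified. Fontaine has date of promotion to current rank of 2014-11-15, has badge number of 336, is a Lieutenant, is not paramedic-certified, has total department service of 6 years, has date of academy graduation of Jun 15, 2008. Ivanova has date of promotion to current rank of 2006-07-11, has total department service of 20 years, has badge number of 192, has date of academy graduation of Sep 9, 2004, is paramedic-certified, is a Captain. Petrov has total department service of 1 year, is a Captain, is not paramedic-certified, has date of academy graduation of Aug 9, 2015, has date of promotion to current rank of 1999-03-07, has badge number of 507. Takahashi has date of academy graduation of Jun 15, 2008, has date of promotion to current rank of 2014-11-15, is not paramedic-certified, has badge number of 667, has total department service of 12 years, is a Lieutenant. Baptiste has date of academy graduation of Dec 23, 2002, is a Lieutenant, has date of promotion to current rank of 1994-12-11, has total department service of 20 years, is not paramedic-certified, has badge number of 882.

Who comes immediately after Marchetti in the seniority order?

Ivanova

By rank: Marchetti, Ivanova, Drummond, Petrov and Kapoor (Captain); then Szabo, Fontaine, Takahashi and Baptiste (Lieutenant); then Yilmaz (Engineer).
Among Marchetti, Ivanova, Drummond, Petrov and Kapoor, paramedic-certified before not paramedic-certified: Marchetti and Ivanova (paramedic-certified) before Drummond, Petrov and Kapoor (not paramedic-certified).
Marchetti and Ivanova both have date of academy graduation Sep 9, 2004, so the next rule applies.
Marchetti and Ivanova both have date of promotion to current rank 2006-07-11, so the next rule applies.
Among Marchetti and Ivanova, by total department service (lower first): Marchetti (9 years) before Ivanova (20 years).
Drummond, Petrov and Kapoor all have date of academy graduation Aug 9, 2015, so the next rule applies.
Among Drummond, Petrov and Kapoor, by date of promotion to current rank (later first): Drummond (2003-03-14) before Petrov and Kapoor (1999-03-07).
Among Petrov and Kapoor, by total department service (lower first): Petrov (1 year) before Kapoor (25 years).
Szabo, Fontaine, Takahashi and Baptiste are each not paramedic-certified, so the next rule applies.
Among Szabo, Fontaine, Takahashi and Baptiste, by date of academy graduation (later first) (reversed rule for this group): Szabo, Fontaine and Takahashi (Jun 15, 2008) before Baptiste (Dec 23, 2002).
Szabo, Fontaine and Takahashi all have date of promotion to current rank 2014-11-15, so the next rule applies.
Among Szabo, Fontaine and Takahashi, by total department service (lower first): Szabo (3 years) before Fontaine (6 years) before Takahashi (12 years).
Order: Marchetti, Ivanova, Drummond, Petrov, Kapoor, Szabo, Fontaine, Takahashi, Baptiste, Yilmaz.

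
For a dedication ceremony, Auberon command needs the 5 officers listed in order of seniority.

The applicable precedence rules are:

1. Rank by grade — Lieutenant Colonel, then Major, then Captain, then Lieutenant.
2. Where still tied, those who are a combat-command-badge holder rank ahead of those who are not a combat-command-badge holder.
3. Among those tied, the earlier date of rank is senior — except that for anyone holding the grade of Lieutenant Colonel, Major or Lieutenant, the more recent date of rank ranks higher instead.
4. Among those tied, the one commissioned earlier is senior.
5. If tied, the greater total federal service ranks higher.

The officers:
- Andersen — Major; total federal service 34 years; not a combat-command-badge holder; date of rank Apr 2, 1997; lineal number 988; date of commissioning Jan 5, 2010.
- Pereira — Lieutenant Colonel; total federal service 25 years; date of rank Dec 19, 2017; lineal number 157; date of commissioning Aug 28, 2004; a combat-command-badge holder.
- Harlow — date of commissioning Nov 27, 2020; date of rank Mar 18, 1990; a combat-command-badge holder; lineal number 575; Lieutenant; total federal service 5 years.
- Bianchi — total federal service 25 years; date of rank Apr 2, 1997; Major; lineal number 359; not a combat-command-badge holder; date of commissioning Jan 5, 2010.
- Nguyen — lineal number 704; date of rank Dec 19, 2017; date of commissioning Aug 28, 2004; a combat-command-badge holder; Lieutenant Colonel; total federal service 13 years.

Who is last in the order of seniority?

Harlow

By grade: Pereira and Nguyen (Lieutenant Colonel); then Andersen and Bianchi (Major); then Harlow (Lieutenant).
Pereira and Nguyen are each a combat-command-badge holder, so the next rule applies.
Pereira and Nguyen both have date of rank Dec 19, 2017, so the next rule applies.
Pereira and Nguyen both have date of commissioning Aug 28, 2004, so the next rule applies.
Among Pereira and Nguyen, by total federal service (higher first): Pereira (25 years) before Nguyen (13 years).
Andersen and Bianchi are each not a combat-command-badge holder, so the next rule applies.
Andersen and Bianchi both have date of rank Apr 2, 1997, so the next rule applies.
Andersen and Bianchi both have date of commissioning Jan 5, 2010, so the next rule applies.
Among Andersen and Bianchi, by total federal service (higher first): Andersen (34 years) before Bianchi (25 years).
Order: Pereira, Nguyen, Andersen, Bianchi, Harlow.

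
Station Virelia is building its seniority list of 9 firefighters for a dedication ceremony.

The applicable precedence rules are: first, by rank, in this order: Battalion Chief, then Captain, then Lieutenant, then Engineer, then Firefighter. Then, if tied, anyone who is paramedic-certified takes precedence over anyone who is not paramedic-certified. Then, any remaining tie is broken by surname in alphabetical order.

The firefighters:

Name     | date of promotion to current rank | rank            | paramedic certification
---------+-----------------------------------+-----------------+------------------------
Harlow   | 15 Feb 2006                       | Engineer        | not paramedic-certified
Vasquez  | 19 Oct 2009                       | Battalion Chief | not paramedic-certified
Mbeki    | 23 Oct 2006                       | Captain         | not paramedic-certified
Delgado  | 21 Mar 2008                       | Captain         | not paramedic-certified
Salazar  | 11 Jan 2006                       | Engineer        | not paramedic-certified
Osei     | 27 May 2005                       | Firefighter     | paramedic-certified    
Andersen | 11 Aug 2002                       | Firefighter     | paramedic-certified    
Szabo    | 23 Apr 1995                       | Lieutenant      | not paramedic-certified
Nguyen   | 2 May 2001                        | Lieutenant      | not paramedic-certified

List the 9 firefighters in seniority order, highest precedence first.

Vasquez, Delgado, Mbeki, Nguyen, Szabo, Harlow, Salazar, Andersen, Osei

By rank: Vasquez (Battalion Chief); then Delgado and Mbeki (Captain); then Nguyen and Szabo (Lieutenant); then Harlow and Salazar (Engineer); then Andersen and Osei (Firefighter).
Delgado and Mbeki are each not paramedic-certified, so the next rule applies.
Among Delgado and Mbeki, alphabetically by surname: Delgado before Mbeki.
Nguyen and Szabo are each not paramedic-certified, so the next rule applies.
Among Nguyen and Szabo, alphabetically by surname: Nguyen before Szabo.
Harlow and Salazar are each not paramedic-certified, so the next rule applies.
Among Harlow and Salazar, alphabetically by surname: Harlow before Salazar.
Andersen and Osei are each paramedic-certified, so the next rule applies.
Among Andersen and Osei, alphabetically by surname: Andersen before Osei.
Full order: Vasquez, Delgado, Mbeki, Nguyen, Szabo, Harlow, Salazar, Andersen, Osei.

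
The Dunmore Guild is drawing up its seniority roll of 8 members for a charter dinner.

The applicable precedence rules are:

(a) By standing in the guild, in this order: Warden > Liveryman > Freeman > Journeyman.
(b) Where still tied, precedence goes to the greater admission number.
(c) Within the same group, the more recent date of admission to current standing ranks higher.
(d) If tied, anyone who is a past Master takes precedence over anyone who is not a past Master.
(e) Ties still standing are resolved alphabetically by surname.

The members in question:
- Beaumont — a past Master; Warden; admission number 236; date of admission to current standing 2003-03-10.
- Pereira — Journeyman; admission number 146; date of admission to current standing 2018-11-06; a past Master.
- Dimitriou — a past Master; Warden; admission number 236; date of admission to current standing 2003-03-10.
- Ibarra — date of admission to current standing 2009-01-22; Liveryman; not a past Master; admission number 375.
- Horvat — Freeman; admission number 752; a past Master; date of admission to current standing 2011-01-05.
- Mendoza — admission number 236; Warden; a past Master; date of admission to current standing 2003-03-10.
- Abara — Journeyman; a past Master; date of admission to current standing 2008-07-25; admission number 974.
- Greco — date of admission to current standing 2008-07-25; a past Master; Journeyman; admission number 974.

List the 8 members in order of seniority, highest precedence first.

Beaumont, Dimitriou, Mendoza, Ibarra, Horvat, Abara, Greco, Pereira

By standing in the guild: Beaumont, Dimitriou and Mendoza (Warden); then Ibarra (Liveryman); then Horvat (Freeman); then Abara, Greco and Pereira (Journeyman).
Beaumont, Dimitriou and Mendoza all have admission number 236, so the next rule applies.
Beaumont, Dimitriou and Mendoza all have date of admission to current standing 2003-03-10, so the next rule applies.
Beaumont, Dimitriou and Mendoza are each a past Master, so the next rule applies.
Among Beaumont, Dimitriou and Mendoza, alphabetically by surname: Beaumont before Dimitriou before Mendoza.
Among Abara, Greco and Pereira, by admission number (higher first): Abara and Greco (974) before Pereira (146).
Abara and Greco both have date of admission to current standing 2008-07-25, so the next rule applies.
Abara and Greco are each a past Master, so the next rule applies.
Among Abara and Greco, alphabetically by surname: Abara before Greco.
Full order: Beaumont, Dimitriou, Mendoza, Ibarra, Horvat, Abara, Greco, Pereira.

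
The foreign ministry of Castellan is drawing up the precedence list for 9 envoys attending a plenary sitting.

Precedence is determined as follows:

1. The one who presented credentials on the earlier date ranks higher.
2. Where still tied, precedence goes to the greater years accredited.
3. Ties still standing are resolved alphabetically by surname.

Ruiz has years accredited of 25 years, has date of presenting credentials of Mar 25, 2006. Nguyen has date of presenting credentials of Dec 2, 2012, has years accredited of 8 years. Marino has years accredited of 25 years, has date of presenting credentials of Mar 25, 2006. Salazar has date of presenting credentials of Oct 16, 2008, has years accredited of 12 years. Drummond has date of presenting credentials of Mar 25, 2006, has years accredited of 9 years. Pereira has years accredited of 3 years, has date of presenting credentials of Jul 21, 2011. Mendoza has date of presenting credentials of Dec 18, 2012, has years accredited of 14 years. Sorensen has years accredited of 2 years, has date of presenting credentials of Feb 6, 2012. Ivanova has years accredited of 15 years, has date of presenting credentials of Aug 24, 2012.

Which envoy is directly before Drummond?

By date of presenting credentials (earlier first): Marino, Ruiz and Drummond (each Mar 25, 2006); then Salazar (Oct 16, 2008); then Pereira (Jul 21, 2011); then Sorensen (Feb 6, 2012); then Ivanova (Aug 24, 2012); then Nguyen (Dec 2, 2012); then Mendoza (Dec 18, 2012).
Among Marino, Ruiz and Drummond, by years accredited (higher first): Marino and Ruiz (25 years) before Drummond (9 years).
Among Marino and Ruiz, alphabetically by surname: Marino before Ruiz.
Order: Marino, Ruiz, Drummond, Salazar, Pereira, Sorensen, Ivanova, Nguyen, Mendoza.

Ruiz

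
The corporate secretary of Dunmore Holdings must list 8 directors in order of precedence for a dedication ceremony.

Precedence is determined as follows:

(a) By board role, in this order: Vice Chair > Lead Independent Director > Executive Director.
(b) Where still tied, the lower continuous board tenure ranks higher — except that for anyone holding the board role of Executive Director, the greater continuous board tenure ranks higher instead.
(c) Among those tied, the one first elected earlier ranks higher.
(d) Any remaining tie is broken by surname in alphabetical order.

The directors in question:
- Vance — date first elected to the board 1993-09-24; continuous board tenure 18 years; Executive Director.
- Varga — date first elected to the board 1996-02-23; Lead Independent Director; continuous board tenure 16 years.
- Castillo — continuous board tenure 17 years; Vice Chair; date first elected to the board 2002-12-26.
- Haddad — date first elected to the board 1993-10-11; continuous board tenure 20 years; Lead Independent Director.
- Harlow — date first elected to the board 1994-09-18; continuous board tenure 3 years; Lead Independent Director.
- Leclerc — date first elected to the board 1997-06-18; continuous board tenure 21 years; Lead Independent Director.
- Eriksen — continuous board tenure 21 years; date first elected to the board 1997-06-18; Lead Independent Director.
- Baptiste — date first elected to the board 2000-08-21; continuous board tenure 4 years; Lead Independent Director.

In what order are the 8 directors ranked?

By board role: Castillo (Vice Chair); then Harlow, Baptiste, Varga, Haddad, Eriksen and Leclerc (Lead Independent Director); then Vance (Executive Director).
Among Harlow, Baptiste, Varga, Haddad, Eriksen and Leclerc, by continuous board tenure (lower first): Harlow (3 years) before Baptiste (4 years) before Varga (16 years) before Haddad (20 years) before Eriksen and Leclerc (21 years).
Eriksen and Leclerc both have date first elected to the board 1997-06-18, so the next rule applies.
Among Eriksen and Leclerc, alphabetically by surname: Eriksen before Leclerc.
Full order: Castillo, Harlow, Baptiste, Varga, Haddad, Eriksen, Leclerc, Vance.

Castillo, Harlow, Baptiste, Varga, Haddad, Eriksen, Leclerc, Vance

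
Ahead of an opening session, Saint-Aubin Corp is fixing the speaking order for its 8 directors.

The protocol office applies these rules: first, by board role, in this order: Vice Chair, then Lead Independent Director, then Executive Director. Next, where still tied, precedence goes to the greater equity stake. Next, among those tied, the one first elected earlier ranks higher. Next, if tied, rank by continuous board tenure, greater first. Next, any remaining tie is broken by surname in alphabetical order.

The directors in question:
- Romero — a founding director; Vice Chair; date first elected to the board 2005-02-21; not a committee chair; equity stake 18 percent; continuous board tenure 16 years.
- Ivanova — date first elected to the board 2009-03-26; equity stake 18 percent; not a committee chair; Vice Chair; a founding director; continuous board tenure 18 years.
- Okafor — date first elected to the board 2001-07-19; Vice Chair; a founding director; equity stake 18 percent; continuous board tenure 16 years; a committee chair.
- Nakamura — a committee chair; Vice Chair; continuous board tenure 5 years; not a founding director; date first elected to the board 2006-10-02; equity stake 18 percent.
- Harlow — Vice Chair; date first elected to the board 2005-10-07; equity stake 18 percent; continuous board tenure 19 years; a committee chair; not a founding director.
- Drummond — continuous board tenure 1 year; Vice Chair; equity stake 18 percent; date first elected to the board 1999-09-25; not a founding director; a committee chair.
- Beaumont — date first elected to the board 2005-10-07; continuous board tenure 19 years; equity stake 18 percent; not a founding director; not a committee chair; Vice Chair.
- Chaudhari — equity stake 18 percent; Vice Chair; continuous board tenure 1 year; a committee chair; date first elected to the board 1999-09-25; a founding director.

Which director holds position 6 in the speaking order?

By board role: Chaudhari, Drummond, Okafor, Romero, Beaumont, Harlow, Nakamura and Ivanova (Vice Chair).
Chaudhari, Drummond, Okafor, Romero, Beaumont, Harlow, Nakamura and Ivanova all have equity stake 18 percent, so the next rule applies.
Among Chaudhari, Drummond, Okafor, Romero, Beaumont, Harlow, Nakamura and Ivanova, by date first elected to the board (earlier first): Chaudhari and Drummond (1999-09-25) before Okafor (2001-07-19) before Romero (2005-02-21) before Beaumont and Harlow (2005-10-07) before Nakamura (2006-10-02) before Ivanova (2009-03-26).
Chaudhari and Drummond both have continuous board tenure 1 year, so the next rule applies.
Among Chaudhari and Drummond, alphabetically by surname: Chaudhari before Drummond.
Beaumont and Harlow both have continuous board tenure 19 years, so the next rule applies.
Among Beaumont and Harlow, alphabetically by surname: Beaumont before Harlow.
Order: Chaudhari, Drummond, Okafor, Romero, Beaumont, Harlow, Nakamura, Ivanova.

Harlow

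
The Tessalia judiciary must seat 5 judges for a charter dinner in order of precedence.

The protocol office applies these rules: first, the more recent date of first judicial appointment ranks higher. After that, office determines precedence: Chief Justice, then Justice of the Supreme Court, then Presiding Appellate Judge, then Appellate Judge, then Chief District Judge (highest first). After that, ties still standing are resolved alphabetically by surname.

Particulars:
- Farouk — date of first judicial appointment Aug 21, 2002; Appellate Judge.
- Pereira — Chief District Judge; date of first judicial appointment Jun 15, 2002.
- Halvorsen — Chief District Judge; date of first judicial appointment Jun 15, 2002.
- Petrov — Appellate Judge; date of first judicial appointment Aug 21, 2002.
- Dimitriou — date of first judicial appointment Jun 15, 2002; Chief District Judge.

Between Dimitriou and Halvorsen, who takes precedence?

Dimitriou

By date of first judicial appointment (later first): Farouk and Petrov (both Aug 21, 2002); then Dimitriou, Halvorsen and Pereira (each Jun 15, 2002).
Farouk and Petrov are each Appellate Judge, so the next rule applies.
Among Farouk and Petrov, alphabetically by surname: Farouk before Petrov.
Dimitriou, Halvorsen and Pereira are each Chief District Judge, so the next rule applies.
Among Dimitriou, Halvorsen and Pereira, alphabetically by surname: Dimitriou before Halvorsen before Pereira.
So Dimitriou takes precedence.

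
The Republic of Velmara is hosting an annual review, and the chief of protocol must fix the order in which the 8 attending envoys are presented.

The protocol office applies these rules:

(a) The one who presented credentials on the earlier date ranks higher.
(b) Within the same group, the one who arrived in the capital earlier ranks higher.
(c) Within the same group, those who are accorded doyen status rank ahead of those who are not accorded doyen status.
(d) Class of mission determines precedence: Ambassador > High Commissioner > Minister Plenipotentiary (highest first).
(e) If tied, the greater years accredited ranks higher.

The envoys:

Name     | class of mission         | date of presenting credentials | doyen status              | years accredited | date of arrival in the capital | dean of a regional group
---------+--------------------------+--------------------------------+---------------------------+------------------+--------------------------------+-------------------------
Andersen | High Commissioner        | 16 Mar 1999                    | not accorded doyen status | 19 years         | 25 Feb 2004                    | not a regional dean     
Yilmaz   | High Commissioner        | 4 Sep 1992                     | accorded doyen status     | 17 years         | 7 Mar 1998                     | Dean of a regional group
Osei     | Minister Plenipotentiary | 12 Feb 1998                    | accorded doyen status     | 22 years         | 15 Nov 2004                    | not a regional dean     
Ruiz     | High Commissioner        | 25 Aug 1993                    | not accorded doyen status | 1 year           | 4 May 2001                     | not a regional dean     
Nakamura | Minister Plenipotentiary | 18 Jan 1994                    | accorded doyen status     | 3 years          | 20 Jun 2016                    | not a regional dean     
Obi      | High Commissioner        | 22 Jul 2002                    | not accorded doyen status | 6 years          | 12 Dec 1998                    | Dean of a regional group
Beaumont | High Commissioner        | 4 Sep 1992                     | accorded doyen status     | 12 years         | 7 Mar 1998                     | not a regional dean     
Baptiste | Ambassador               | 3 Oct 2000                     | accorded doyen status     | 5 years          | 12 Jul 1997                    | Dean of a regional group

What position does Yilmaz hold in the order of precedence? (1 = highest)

By date of presenting credentials (earlier first): Yilmaz and Beaumont (both 4 Sep 1992); then Ruiz (25 Aug 1993); then Nakamura (18 Jan 1994); then Osei (12 Feb 1998); then Andersen (16 Mar 1999); then Baptiste (3 Oct 2000); then Obi (22 Jul 2002).
Yilmaz and Beaumont both have date of arrival in the capital 7 Mar 1998, so the next rule applies.
Yilmaz and Beaumont are each accorded doyen status, so the next rule applies.
Yilmaz and Beaumont are each High Commissioner, so the next rule applies.
Among Yilmaz and Beaumont, by years accredited (higher first): Yilmaz (17 years) before Beaumont (12 years).
Order: Yilmaz, Beaumont, Ruiz, Nakamura, Osei, Andersen, Baptiste, Obi. So position 1.

1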